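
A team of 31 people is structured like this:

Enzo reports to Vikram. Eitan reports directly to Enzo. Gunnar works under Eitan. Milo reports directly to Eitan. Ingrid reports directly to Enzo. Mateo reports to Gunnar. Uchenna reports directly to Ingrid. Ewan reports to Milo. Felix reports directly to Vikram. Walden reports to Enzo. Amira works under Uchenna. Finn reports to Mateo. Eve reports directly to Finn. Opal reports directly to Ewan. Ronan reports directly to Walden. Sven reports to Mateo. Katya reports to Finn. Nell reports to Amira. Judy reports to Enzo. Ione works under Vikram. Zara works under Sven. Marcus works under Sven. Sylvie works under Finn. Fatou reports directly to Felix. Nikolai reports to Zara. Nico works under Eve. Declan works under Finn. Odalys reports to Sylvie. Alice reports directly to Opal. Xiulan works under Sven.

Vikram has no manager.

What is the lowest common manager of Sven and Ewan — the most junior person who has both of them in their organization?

Eitan

Sven's chain of managers is Mateo, Gunnar, Eitan, Enzo, Vikram. Ewan's chain of managers is Milo, Eitan, Enzo, Vikram. The first manager that appears in both chains is Eitan.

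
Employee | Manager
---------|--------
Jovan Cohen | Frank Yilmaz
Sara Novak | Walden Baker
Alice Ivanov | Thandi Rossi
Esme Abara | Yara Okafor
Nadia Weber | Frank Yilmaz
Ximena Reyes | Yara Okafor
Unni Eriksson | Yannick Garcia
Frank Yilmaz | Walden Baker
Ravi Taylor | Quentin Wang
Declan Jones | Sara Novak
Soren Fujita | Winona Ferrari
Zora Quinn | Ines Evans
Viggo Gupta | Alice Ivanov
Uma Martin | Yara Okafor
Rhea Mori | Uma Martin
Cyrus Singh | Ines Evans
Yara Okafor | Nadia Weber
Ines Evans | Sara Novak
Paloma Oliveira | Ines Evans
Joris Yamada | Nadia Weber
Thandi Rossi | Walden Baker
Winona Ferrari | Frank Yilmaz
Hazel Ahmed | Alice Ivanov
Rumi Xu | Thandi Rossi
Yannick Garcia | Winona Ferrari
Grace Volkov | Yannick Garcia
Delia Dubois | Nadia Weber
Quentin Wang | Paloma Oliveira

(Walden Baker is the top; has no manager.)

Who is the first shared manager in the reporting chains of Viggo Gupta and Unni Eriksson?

Walden Baker

Viggo Gupta's chain of managers is Alice Ivanov, Thandi Rossi, Walden Baker. Unni Eriksson's chain of managers is Yannick Garcia, Winona Ferrari, Frank Yilmaz, Walden Baker. The first manager that appears in both chains is Walden Baker.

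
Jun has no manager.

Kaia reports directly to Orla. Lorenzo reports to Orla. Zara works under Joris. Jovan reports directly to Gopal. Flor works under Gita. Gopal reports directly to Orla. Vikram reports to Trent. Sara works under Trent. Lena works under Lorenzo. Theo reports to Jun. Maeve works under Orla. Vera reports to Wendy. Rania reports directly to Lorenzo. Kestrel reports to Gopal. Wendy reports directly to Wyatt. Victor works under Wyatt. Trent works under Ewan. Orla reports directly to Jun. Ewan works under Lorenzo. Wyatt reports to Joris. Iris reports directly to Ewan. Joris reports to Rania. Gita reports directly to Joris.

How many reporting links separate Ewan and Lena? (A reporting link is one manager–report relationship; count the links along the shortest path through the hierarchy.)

Ewan is 1 level below Lorenzo, and Lena is 1 level below Lorenzo (their lowest common manager). The shortest path runs up from Ewan to Lorenzo and back down to Lena: 1 + 1 = 2 links.

2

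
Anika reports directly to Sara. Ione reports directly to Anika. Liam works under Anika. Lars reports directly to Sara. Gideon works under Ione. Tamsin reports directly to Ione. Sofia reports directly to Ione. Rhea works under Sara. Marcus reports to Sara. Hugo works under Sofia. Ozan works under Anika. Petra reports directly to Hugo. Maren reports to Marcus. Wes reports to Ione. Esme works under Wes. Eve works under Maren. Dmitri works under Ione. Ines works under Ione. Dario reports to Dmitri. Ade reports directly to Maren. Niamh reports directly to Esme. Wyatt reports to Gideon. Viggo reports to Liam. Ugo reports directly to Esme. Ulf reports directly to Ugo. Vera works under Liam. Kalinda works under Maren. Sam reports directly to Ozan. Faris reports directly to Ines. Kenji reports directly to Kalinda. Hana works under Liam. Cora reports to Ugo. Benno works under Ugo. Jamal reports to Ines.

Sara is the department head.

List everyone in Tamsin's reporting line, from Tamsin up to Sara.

Tamsin -> Ione -> Anika -> Sara

Tamsin reports to Ione. Ione reports to Anika. Anika reports to Sara. Sara is at the top.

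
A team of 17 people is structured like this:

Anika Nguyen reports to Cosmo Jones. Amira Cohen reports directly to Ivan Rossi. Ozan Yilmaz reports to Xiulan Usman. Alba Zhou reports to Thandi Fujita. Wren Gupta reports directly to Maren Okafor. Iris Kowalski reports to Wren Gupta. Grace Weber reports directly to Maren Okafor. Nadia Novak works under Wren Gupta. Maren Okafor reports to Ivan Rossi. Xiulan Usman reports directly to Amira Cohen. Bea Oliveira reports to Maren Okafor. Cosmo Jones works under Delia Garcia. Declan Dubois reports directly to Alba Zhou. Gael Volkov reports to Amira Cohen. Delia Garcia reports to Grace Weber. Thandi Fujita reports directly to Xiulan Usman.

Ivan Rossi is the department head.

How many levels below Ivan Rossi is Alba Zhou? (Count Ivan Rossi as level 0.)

4

Chain from Alba Zhou up to Ivan Rossi: Alba Zhou → Thandi Fujita → Xiulan Usman → Amira Cohen → Ivan Rossi. That is 4 steps up, so Alba Zhou is 4 levels below Ivan Rossi.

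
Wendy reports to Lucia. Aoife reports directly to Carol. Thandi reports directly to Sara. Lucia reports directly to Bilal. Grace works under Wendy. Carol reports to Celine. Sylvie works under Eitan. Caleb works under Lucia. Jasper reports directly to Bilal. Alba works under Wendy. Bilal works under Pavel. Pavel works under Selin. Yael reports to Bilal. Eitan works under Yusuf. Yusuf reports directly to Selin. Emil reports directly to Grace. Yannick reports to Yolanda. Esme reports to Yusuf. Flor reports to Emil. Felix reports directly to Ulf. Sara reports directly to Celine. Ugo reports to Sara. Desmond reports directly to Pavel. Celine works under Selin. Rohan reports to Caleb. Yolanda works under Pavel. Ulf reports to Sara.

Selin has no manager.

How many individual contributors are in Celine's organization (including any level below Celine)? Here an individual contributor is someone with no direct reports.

The people in Celine's organization with no one reporting to them are Ugo, Thandi, Felix, Aoife. That is 4.

4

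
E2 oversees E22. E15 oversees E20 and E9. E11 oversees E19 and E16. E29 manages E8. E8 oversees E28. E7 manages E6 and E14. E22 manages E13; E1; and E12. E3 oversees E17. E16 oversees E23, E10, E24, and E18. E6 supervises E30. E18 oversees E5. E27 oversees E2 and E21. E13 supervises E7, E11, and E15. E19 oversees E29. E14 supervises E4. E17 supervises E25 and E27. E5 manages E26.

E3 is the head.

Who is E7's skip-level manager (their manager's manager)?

E22

E7 reports to E13, and E13 reports to E22. So E7's skip-level manager is E22.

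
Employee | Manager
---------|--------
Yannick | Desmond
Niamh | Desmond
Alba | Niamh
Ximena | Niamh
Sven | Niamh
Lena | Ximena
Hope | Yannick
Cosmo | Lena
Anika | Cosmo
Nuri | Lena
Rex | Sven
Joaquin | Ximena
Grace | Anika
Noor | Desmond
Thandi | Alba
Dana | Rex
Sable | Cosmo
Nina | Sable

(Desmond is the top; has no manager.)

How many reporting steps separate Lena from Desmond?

Chain from Lena up to Desmond: Lena → Ximena → Niamh → Desmond. That is 3 steps up, so Lena is 3 levels below Desmond.

3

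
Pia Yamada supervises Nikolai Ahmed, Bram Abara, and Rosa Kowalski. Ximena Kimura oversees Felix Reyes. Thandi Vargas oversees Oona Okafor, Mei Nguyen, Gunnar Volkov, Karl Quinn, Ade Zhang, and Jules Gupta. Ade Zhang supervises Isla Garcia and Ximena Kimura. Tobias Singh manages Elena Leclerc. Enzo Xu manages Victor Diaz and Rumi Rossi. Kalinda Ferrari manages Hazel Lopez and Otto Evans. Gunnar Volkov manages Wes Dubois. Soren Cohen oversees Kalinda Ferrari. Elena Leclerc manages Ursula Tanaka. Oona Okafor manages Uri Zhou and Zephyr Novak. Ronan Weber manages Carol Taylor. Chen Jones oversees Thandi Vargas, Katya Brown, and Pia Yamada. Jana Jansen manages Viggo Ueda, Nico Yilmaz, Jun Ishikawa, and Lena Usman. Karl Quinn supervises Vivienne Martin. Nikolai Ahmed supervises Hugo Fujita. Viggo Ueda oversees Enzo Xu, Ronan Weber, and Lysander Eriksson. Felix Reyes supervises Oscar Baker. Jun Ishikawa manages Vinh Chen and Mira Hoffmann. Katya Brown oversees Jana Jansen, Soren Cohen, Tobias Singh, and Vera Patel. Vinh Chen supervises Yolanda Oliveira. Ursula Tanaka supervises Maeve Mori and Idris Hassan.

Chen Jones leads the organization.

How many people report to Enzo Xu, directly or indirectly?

Enzo Xu directly manages Rumi Rossi, Victor Diaz. Rumi Rossi has no reports. Victor Diaz has no reports. So Enzo Xu's organization is 2 direct reports plus everyone under them: 1 + 1 = 2.

2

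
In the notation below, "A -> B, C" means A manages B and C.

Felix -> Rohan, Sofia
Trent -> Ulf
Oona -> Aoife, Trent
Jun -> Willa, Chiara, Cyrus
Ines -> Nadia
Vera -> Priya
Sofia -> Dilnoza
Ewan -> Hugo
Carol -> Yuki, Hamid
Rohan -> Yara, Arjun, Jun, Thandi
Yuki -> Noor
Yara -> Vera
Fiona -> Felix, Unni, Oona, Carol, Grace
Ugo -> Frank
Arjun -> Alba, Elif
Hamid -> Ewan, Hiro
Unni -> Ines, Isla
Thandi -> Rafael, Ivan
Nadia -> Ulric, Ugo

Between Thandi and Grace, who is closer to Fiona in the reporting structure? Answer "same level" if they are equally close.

Thandi is 3 levels below Fiona; Grace is 1. Grace is higher.

Grace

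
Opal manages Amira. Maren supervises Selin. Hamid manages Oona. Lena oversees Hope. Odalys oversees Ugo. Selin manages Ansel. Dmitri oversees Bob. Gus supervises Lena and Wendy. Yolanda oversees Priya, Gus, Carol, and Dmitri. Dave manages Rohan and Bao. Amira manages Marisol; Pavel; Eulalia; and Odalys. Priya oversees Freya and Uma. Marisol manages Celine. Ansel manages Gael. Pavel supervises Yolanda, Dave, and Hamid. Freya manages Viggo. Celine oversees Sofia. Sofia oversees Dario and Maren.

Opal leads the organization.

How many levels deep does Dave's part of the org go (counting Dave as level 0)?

1

The longest chain under Dave runs Dave → Bao, which is 1 level below Dave.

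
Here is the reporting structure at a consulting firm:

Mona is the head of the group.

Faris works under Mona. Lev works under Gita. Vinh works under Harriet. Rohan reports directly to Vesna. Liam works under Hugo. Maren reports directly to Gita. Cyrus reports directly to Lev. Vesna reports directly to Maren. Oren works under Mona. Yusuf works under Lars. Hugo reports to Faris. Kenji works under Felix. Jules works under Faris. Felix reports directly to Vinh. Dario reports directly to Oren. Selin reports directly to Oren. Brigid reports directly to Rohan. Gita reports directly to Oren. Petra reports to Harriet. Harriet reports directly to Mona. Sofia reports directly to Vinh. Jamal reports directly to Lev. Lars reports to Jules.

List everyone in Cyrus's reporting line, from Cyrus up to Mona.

Cyrus -> Lev -> Gita -> Oren -> Mona

Cyrus reports to Lev. Lev reports to Gita. Gita reports to Oren. Oren reports to Mona. Mona is at the top.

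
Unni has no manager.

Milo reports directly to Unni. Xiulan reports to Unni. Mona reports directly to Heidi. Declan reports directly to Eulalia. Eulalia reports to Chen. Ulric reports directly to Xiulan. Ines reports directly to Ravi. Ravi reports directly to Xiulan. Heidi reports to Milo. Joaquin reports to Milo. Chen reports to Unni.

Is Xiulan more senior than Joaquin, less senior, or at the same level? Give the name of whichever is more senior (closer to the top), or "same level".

Xiulan

Xiulan is 1 level below Unni; Joaquin is 2. Xiulan is higher.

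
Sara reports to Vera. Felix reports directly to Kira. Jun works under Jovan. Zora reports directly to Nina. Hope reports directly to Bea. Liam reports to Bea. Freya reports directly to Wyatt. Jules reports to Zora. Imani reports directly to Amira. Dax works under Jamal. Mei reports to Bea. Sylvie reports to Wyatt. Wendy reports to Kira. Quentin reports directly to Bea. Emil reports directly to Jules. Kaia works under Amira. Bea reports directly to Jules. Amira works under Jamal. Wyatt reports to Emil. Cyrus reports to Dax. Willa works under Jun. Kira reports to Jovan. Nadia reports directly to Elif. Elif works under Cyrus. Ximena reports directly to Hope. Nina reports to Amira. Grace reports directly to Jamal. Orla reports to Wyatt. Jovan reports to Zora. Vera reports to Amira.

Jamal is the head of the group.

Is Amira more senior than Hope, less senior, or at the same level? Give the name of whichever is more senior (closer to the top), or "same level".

Amira is 1 level below Jamal; Hope is 6. Amira is higher.

Amira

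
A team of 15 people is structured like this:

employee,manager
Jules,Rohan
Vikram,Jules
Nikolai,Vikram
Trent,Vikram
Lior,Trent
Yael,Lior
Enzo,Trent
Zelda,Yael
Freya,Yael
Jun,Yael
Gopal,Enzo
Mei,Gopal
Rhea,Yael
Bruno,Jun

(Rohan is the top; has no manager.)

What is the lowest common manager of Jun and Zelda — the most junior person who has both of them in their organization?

Yael

Jun's chain of managers is Yael, Lior, Trent, Vikram, Jules, Rohan. Zelda's chain of managers is Yael, Lior, Trent, Vikram, Jules, Rohan. The first manager that appears in both chains is Yael.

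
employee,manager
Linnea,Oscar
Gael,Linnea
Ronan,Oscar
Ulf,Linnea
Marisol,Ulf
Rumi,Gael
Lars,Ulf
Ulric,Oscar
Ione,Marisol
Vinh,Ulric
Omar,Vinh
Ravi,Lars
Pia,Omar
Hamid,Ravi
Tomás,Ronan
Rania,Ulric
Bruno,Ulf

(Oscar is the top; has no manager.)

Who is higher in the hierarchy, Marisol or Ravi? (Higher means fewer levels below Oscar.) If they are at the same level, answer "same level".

Marisol is 3 levels below Oscar; Ravi is 4. Marisol is higher.

Marisol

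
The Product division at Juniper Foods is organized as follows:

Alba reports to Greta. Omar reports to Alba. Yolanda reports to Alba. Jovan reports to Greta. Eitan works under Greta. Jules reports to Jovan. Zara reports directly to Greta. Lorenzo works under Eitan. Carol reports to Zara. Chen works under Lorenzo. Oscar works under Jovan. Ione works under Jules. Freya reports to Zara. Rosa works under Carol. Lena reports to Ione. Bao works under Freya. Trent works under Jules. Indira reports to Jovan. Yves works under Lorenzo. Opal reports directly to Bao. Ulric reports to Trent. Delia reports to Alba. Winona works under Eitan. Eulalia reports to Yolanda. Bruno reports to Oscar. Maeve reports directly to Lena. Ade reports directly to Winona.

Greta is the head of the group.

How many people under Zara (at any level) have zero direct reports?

The people in Zara's organization with no one reporting to them are Opal, Rosa. That is 2.

2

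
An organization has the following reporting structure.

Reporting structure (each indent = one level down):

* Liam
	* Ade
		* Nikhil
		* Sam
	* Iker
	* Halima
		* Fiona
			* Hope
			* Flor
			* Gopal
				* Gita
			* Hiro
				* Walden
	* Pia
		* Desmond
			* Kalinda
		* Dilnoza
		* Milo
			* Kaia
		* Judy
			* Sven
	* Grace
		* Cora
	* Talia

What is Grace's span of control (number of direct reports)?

1

Grace directly manages Cora. That is 1 direct report.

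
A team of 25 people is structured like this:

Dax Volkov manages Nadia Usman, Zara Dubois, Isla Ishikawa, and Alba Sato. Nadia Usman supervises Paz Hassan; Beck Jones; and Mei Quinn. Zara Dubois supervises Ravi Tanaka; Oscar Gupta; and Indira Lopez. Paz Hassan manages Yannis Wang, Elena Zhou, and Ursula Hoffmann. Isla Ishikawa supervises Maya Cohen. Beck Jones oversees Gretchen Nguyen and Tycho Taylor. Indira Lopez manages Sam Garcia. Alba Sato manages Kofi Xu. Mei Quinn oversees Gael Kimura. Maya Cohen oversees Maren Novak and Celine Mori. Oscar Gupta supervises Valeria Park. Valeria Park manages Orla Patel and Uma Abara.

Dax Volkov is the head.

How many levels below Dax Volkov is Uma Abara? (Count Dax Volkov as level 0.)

Chain from Uma Abara up to Dax Volkov: Uma Abara → Valeria Park → Oscar Gupta → Zara Dubois → Dax Volkov. That is 4 steps up, so Uma Abara is 4 levels below Dax Volkov.

4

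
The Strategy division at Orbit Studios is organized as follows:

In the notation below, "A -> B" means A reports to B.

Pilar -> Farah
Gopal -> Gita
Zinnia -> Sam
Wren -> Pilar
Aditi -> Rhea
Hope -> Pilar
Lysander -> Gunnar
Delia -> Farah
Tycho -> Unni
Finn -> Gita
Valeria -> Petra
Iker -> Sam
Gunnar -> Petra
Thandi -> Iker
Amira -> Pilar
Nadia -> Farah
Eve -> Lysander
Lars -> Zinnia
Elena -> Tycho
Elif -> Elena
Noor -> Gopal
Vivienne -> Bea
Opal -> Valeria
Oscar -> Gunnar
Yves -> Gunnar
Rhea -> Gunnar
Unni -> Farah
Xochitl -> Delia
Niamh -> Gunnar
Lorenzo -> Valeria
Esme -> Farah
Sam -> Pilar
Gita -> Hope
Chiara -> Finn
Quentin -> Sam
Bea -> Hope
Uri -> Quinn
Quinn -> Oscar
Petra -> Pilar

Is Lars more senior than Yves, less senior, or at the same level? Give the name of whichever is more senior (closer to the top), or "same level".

same level

Both Lars and Yves are 4 levels below Farah.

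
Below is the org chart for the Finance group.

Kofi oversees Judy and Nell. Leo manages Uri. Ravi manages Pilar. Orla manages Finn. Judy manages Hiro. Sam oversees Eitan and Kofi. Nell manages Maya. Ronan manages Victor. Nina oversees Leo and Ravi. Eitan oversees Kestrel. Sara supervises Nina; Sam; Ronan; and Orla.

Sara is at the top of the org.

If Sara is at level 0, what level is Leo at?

2

Chain from Leo up to Sara: Leo → Nina → Sara. That is 2 steps up, so Leo is 2 levels below Sara.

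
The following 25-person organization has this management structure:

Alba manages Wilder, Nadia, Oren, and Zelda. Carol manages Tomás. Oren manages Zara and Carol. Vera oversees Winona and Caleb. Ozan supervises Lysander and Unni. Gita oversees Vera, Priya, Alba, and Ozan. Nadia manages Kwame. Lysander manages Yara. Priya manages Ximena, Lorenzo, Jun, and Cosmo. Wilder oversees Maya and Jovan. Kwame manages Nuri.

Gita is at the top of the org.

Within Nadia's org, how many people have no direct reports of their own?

The only person in Nadia's organization with no one reporting to them is Nuri. That is 1.

1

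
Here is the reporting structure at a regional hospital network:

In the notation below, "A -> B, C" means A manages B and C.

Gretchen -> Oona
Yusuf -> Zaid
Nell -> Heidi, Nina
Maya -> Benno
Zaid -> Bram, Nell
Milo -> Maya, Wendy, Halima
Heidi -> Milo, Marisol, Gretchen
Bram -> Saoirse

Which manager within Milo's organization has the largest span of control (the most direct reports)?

Direct-report counts within Milo's organization: Milo has 3; Maya has 1. The largest is 3, held by Milo.

Milo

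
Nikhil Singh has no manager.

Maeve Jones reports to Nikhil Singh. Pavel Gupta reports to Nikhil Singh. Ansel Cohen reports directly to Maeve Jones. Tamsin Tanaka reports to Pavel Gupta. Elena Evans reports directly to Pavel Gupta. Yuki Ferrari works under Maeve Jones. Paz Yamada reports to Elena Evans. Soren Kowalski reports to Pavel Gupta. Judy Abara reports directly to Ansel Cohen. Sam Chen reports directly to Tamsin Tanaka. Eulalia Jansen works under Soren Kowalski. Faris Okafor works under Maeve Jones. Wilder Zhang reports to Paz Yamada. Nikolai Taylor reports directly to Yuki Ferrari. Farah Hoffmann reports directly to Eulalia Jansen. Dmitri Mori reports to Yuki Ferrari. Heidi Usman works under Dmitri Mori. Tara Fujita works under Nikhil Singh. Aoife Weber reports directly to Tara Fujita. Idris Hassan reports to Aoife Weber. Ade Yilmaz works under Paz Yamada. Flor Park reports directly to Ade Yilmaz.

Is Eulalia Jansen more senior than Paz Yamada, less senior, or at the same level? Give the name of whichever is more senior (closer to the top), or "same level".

Both Eulalia Jansen and Paz Yamada are 3 levels below Nikhil Singh.

same level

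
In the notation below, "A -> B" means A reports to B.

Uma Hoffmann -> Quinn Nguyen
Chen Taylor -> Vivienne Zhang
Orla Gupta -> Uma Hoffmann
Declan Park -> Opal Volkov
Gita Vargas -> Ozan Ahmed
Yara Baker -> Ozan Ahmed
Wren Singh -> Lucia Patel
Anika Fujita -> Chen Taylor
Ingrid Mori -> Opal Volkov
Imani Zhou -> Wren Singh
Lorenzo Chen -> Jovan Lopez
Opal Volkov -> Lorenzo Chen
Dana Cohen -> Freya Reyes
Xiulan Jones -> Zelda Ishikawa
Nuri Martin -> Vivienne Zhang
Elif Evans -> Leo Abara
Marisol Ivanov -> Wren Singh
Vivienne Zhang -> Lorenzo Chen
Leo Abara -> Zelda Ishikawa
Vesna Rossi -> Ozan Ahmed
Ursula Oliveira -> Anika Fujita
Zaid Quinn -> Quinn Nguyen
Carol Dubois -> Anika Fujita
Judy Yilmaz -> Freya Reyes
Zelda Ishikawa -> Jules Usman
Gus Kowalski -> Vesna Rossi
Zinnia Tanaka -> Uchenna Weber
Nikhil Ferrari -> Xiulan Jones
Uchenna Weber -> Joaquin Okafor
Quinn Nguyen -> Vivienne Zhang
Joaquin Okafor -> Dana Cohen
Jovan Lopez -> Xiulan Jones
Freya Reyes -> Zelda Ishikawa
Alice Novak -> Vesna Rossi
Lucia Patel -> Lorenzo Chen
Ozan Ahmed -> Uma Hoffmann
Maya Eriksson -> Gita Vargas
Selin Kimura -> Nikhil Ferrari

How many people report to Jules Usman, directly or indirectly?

38

Jules Usman directly manages Zelda Ishikawa. Under Zelda Ishikawa: Freya Reyes, Judy Yilmaz, Dana Cohen, Joaquin Okafor, Uchenna Weber, Zinnia Tanaka, Leo Abara, Elif Evans, Xiulan Jones, Nikhil Ferrari, Selin Kimura, Jovan Lopez, Lorenzo Chen, Opal Volkov, Declan Park, Ingrid Mori, Vivienne Zhang, Nuri Martin, Chen Taylor, Anika Fujita, Ursula Oliveira, Carol Dubois, Quinn Nguyen, Zaid Quinn, Uma Hoffmann, Ozan Ahmed, Yara Baker, Gita Vargas, Maya Eriksson, Vesna Rossi, Alice Novak, Gus Kowalski, Orla Gupta, Lucia Patel, Wren Singh, Marisol Ivanov, Imani Zhou (37). That's 38 in total.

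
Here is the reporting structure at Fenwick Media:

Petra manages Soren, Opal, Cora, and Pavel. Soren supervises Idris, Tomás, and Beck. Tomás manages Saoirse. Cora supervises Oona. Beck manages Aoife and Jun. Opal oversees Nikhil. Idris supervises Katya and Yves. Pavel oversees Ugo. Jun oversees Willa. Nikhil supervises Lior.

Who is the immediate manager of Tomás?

Tomás reports directly to Soren.

Soren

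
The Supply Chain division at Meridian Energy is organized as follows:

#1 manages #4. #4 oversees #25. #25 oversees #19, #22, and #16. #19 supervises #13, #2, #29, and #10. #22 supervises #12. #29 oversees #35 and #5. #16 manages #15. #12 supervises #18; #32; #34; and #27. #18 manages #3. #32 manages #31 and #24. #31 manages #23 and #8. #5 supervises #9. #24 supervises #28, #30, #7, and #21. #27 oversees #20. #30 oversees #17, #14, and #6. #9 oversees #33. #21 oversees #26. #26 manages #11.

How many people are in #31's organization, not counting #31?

#31 directly manages #23, #8. #23 has no reports. #8 has no reports. So #31's organization is 2 direct reports plus everyone under them: 1 + 1 = 2.

2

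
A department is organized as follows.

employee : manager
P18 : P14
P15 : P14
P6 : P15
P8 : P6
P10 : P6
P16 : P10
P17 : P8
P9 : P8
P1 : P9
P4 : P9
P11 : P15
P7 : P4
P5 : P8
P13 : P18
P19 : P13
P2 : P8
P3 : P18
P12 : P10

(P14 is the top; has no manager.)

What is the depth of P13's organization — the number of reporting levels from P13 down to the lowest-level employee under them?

The longest chain under P13 runs P13 → P19, which is 1 level below P13.

1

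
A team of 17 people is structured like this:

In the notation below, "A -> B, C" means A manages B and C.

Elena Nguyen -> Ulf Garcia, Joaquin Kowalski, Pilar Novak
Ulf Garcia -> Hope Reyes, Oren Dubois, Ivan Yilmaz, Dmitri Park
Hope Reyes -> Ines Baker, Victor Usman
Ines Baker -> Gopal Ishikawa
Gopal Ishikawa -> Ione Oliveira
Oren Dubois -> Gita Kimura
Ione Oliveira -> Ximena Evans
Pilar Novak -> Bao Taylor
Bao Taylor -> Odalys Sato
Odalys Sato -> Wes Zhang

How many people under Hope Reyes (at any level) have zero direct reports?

2

The people in Hope Reyes's organization with no one reporting to them are Victor Usman, Ximena Evans. That is 2.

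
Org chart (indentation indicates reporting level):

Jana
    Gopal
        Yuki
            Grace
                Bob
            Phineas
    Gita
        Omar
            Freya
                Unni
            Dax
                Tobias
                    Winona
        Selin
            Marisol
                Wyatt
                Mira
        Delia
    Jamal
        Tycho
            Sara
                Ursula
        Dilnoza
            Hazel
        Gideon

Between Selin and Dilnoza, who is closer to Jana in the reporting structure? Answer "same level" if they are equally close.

Both Selin and Dilnoza are 2 levels below Jana.

same level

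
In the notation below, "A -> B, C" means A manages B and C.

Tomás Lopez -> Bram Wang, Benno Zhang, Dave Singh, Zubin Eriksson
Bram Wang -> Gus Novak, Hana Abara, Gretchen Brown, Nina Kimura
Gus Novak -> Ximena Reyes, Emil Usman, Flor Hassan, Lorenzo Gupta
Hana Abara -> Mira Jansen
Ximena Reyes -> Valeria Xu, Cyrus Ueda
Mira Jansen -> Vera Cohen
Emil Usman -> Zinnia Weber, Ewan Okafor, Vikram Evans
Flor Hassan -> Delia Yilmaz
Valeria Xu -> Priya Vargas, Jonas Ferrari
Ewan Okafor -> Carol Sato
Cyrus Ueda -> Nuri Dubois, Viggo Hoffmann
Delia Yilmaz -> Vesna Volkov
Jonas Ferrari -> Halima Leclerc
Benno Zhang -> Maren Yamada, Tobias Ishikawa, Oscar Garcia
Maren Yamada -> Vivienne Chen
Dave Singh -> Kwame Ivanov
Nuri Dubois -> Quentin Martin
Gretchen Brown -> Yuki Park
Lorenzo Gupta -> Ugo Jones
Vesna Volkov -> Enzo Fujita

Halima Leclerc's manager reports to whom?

Halima Leclerc reports to Jonas Ferrari, and Jonas Ferrari reports to Valeria Xu. So Halima Leclerc's skip-level manager is Valeria Xu.

Valeria Xu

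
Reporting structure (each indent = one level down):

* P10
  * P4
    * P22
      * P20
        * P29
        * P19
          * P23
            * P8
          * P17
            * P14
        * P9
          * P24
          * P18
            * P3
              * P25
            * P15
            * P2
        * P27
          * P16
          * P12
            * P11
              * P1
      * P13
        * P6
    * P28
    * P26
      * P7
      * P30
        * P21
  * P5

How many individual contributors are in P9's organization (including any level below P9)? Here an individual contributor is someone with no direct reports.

The people in P9's organization with no one reporting to them are P2, P15, P25, P24. That is 4.

4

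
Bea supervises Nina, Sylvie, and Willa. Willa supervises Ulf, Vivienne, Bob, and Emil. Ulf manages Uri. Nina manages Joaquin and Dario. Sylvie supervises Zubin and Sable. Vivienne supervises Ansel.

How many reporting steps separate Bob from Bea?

Chain from Bob up to Bea: Bob → Willa → Bea. That is 2 steps up, so Bob is 2 levels below Bea.

2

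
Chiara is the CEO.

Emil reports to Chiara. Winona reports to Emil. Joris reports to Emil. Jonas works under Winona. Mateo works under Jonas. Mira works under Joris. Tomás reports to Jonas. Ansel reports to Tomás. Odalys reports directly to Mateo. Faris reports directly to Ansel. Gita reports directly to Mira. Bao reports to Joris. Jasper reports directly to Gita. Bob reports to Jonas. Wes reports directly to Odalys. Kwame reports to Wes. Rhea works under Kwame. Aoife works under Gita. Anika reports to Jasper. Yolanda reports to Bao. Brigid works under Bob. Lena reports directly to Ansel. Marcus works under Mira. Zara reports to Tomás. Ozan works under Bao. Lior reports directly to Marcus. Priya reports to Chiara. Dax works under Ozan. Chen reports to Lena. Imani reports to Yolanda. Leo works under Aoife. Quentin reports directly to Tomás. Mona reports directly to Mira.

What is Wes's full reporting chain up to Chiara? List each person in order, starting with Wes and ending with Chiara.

Wes reports to Odalys. Odalys reports to Mateo. Mateo reports to Jonas. Jonas reports to Winona. Winona reports to Emil. Emil reports to Chiara. Chiara is at the top.

Wes -> Odalys -> Mateo -> Jonas -> Winona -> Emil -> Chiara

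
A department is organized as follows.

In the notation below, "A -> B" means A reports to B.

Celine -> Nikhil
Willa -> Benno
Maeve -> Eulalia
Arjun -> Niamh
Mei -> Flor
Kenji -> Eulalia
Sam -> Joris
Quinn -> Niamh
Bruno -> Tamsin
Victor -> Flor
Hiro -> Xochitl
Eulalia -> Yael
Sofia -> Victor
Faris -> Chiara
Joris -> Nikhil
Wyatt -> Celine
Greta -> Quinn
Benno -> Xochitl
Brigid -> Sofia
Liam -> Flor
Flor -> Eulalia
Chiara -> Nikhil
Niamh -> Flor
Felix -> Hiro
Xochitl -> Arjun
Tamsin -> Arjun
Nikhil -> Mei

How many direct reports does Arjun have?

2

Arjun directly manages Xochitl, Tamsin. That is 2 direct reports.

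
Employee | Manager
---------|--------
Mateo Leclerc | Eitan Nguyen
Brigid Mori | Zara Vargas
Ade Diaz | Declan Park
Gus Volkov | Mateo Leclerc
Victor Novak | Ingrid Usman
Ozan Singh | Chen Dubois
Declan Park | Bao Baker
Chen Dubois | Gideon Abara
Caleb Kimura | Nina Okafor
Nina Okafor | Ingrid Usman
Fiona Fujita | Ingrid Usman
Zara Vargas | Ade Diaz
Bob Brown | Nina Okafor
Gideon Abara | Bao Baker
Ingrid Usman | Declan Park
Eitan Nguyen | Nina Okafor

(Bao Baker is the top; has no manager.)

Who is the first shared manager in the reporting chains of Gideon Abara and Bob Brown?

Gideon Abara's chain of managers is Bao Baker. Bob Brown's chain of managers is Nina Okafor, Ingrid Usman, Declan Park, Bao Baker. The first manager that appears in both chains is Bao Baker.

Bao Baker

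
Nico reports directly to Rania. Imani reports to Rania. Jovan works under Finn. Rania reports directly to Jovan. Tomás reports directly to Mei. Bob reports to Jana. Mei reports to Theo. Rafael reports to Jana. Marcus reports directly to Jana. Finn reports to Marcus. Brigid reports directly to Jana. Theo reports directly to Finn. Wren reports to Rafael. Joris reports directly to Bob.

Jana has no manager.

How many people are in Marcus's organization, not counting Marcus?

Marcus directly manages Finn. Under Finn: Jovan, Rania, Nico, Imani, Theo, Mei, Tomás (7). That's 8 in total.

8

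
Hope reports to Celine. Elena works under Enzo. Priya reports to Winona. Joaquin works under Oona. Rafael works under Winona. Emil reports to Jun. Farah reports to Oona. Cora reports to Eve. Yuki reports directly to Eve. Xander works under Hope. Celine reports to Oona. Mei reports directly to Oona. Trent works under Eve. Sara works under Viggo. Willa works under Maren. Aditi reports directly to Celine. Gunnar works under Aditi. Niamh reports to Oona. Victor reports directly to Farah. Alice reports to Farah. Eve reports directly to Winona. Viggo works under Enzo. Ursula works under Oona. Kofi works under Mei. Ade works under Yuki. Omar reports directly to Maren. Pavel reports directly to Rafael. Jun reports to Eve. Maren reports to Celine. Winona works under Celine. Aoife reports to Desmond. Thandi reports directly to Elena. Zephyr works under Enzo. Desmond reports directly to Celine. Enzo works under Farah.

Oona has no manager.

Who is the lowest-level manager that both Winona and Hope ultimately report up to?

Celine

Winona's chain of managers is Celine, Oona. Hope's chain of managers is Celine, Oona. The first manager that appears in both chains is Celine.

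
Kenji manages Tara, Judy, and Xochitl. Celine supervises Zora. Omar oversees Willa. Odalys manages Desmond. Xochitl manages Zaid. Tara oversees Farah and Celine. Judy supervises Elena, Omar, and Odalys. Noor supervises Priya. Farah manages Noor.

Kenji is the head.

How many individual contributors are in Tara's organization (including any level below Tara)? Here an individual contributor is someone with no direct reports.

The people in Tara's organization with no one reporting to them are Priya, Zora. That is 2.

2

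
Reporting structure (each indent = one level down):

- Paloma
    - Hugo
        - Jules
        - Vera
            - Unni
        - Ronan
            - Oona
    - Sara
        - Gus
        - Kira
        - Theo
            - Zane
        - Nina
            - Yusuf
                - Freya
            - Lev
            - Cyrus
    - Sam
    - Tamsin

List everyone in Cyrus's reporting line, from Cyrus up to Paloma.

Cyrus -> Nina -> Sara -> Paloma

Cyrus reports to Nina. Nina reports to Sara. Sara reports to Paloma. Paloma is at the top.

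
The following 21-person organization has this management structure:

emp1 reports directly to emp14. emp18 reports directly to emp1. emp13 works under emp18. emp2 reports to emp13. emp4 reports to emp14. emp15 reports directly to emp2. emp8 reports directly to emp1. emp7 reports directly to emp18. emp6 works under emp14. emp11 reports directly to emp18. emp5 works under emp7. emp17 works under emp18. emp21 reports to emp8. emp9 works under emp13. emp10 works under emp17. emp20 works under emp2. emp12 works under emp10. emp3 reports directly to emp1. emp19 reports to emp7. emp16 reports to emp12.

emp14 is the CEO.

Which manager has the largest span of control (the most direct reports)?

Direct-report counts: emp14 has 3; emp1 has 3; emp8 has 1; emp18 has 4; emp17 has 1; emp10 has 1; emp12 has 1; emp7 has 2; emp13 has 2; emp2 has 2. The largest is 4, held by emp18.

emp18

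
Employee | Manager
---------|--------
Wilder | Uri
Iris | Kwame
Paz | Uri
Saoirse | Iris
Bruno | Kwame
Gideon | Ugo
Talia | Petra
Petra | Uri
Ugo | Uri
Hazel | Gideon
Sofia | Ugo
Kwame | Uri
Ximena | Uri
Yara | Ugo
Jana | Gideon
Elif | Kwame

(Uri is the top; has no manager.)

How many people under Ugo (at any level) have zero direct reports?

The people in Ugo's organization with no one reporting to them are Yara, Jana, Hazel, Sofia. That is 4.

4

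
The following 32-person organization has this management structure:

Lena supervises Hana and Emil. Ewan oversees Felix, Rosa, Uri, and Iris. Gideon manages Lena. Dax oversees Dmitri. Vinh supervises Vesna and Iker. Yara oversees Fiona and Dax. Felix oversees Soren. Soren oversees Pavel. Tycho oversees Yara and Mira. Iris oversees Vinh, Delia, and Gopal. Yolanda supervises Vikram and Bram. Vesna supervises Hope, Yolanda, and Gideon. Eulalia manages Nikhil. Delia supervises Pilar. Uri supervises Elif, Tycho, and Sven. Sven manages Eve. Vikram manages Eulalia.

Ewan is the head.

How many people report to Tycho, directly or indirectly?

5

Tycho directly manages Yara, Mira. Under Yara: Dax, Dmitri, Fiona (3). Mira has no reports. So Tycho's organization is 2 direct reports plus everyone under them: 4 + 1 = 5.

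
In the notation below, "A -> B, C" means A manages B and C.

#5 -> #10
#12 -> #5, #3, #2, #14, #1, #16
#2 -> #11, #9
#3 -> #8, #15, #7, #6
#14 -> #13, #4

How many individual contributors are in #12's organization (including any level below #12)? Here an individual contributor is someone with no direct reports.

11

The people in #12's organization with no one reporting to them are #16, #1, #4, #13, #9, #11, #6, #7, #15, #8, #10. That is 11.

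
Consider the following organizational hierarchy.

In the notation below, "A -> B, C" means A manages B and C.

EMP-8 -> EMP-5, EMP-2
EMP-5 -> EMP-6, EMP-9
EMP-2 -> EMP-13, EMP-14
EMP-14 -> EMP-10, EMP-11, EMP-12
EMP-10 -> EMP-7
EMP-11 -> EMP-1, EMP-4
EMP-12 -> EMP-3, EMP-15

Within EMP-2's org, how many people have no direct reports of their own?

The people in EMP-2's organization with no one reporting to them are EMP-15, EMP-3, EMP-4, EMP-1, EMP-7, EMP-13. That is 6.

6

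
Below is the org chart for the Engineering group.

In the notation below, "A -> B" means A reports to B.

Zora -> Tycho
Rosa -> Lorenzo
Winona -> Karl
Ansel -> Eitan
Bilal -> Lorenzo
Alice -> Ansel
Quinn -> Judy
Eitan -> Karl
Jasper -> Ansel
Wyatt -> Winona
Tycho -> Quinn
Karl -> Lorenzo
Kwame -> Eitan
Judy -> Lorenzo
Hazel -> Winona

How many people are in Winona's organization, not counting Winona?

Winona directly manages Wyatt, Hazel. Wyatt has no reports. Hazel has no reports. So Winona's organization is 2 direct reports plus everyone under them: 1 + 1 = 2.

2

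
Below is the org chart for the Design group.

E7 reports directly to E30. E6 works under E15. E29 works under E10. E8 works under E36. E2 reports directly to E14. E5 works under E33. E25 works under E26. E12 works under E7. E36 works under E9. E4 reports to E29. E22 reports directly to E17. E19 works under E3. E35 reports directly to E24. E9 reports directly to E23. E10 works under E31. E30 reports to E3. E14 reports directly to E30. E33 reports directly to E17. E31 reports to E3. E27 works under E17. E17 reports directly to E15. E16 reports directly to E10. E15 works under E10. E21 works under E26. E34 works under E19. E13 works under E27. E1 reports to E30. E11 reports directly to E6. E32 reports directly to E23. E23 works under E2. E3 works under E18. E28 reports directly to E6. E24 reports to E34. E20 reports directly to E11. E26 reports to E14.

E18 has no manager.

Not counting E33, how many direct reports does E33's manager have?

2

E33 reports to E17. E17's other direct reports are E27, E22 — 2 peers.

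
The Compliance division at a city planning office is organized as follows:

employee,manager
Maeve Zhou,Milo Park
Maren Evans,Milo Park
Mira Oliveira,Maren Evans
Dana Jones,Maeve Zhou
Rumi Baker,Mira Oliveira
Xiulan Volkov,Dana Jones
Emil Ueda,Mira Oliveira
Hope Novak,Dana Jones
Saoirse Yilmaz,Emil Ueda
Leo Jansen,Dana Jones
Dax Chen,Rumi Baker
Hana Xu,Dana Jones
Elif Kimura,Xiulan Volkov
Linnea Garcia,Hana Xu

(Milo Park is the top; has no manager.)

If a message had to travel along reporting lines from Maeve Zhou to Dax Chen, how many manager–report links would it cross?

Maeve Zhou is 1 level below Milo Park, and Dax Chen is 4 levels below Milo Park (their lowest common manager). The shortest path runs up from Maeve Zhou to Milo Park and back down to Dax Chen: 1 + 4 = 5 links.

5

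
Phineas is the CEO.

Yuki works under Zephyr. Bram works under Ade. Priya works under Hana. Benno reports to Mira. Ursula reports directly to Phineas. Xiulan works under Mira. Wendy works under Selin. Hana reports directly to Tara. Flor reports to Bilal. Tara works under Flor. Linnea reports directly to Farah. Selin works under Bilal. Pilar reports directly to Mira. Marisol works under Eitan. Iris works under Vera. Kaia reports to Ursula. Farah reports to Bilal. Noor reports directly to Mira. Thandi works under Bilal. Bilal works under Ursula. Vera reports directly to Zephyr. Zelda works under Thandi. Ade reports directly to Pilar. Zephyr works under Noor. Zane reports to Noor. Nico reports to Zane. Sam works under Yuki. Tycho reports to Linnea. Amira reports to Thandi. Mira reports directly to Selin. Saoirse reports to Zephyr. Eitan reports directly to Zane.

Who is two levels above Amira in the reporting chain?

Bilal

Amira reports to Thandi, and Thandi reports to Bilal. So Amira's skip-level manager is Bilal.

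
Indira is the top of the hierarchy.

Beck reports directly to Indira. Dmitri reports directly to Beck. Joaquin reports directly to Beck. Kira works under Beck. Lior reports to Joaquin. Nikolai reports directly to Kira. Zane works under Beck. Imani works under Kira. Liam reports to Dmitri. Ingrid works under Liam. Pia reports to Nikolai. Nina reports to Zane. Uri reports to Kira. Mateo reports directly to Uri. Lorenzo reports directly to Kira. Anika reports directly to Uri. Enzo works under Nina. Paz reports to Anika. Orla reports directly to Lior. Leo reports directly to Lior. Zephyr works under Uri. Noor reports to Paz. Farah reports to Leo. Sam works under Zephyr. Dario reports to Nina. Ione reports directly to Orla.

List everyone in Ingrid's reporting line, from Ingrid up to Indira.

Ingrid -> Liam -> Dmitri -> Beck -> Indira

Ingrid reports to Liam. Liam reports to Dmitri. Dmitri reports to Beck. Beck reports to Indira. Indira is at the top.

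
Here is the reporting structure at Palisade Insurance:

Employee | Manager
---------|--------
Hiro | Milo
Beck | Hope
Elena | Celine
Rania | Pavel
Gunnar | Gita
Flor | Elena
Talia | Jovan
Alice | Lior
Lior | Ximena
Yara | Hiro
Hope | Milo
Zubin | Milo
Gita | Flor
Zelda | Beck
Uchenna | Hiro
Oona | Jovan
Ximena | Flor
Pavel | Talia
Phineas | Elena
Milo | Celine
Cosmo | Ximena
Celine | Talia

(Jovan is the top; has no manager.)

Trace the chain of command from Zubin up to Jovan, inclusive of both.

Zubin reports to Milo. Milo reports to Celine. Celine reports to Talia. Talia reports to Jovan. Jovan is at the top.

Zubin -> Milo -> Celine -> Talia -> Jovan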